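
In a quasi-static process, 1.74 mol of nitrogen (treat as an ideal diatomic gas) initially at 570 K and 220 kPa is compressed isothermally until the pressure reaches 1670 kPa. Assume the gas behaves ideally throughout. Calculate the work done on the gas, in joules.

16700 J

V₁ = nRT₁/P₁ = 1.74×8.314×570/220 = 37.5 L.
Isothermal: T stays 570 K; PV = const ⇒ V₂ = 4.94 L, P₂ = 1670 kPa.
W = nRT ln(V₂/V₁) = 1.74×8.314×570×ln(0.132) = -16700 J.
Work done on the gas = −W_by = 16700 J.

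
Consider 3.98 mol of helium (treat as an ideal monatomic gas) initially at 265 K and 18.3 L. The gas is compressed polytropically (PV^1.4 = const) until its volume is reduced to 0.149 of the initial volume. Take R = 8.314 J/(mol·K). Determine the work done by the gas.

-25000 J

P₁ = nRT₁/V₁ = 3.98×8.314×265/18.3 = 479 kPa.
Polytropic n=1.4: T₂ = T₁(V₁/V₂)^(n−1) = 265×(6.71)^0.40 = 568 K; P₂ = P₁(V₁/V₂)^n = 6890 kPa.
W = (P₁V₁−P₂V₂)/(n−1) = (479×18.3−6890×2.73)/0.40 = -25000 J.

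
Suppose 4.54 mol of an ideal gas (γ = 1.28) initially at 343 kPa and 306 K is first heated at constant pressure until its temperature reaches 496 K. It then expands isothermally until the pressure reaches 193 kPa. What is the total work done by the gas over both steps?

V₁ = nRT₁/P₁ = 4.54×8.314×306/343 = 33.7 L.
Step 1 — Isobaric: P stays 343 kPa; V/T = const ⇒ T₂ = 496 K, V₂ = 54.6 L.
W = PΔV = 343×(54.6−33.7) kPa·L = 7170 J.
ΔU = nCvΔT = 4.54×29.7×(496−306) = 25600 J.
Q = ΔU + W = nCpΔT = 32800 J.
State after step 1: P = 343 kPa, V = 54.6 L, T = 496 K.
Step 2 — Isothermal: T stays 496 K; PV = const ⇒ V₂ = 97.0 L, P₂ = 193 kPa.
ΔU = 0 (ideal gas, T constant).
W = nRT ln(V₂/V₁) = 4.54×8.314×496×ln(1.78) = 10800 J.
Q = ΔU + W = 10800 J.
Net over both steps: W = 17900 J, Q = 43600 J, ΔU = 25600 J.

17900 J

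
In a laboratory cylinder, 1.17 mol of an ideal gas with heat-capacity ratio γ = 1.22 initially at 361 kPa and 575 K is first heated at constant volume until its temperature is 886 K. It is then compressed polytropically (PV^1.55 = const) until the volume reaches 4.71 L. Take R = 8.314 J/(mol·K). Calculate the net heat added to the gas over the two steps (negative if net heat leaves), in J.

35500 J

V₁ = nRT₁/P₁ = 1.17×8.314×575/361 = 15.5 L.
Step 1 — Isochoric: V stays 15.5 L; P/T = const ⇒ T₂ = 886 K, P₂ = 556 kPa.
W = 0 (no volume change).
ΔU = nCvΔT = 1.17×37.8×(886−575) = 13800 J.
Q = ΔU = 13800 J.
State after step 1: P = 556 kPa, V = 15.5 L, T = 886 K.
Step 2 — Polytropic n=1.55: T₂ = T₁(V₁/V₂)^(n−1) = 886×(3.29)^0.55 = 1710 K; P₂ = P₁(V₁/V₂)^n = 3520 kPa.
W = (P₁V₁−P₂V₂)/(n−1) = (556×15.5−3520×4.71)/0.55 = -14500 J.
ΔU = nCvΔT = 1.17×37.8×(1710−886) = 36200 J.
Q = ΔU + W = 21700 J.
Net over both steps: W = -14500 J, Q = 35500 J, ΔU = 50000 J.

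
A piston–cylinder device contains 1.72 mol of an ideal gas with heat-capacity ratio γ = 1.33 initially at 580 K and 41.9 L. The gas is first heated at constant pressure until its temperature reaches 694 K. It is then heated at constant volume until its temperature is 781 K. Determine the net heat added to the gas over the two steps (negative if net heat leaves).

10300 J

P₁ = nRT₁/V₁ = 1.72×8.314×580/41.9 = 198 kPa.
Step 1 — Isobaric: P stays 198 kPa; V/T = const ⇒ T₂ = 694 K, V₂ = 50.1 L.
W = PΔV = 198×(50.1−41.9) kPa·L = 1630 J.
ΔU = nCvΔT = 1.72×25.2×(694−580) = 4940 J.
Q = ΔU + W = nCpΔT = 6570 J.
State after step 1: P = 198 kPa, V = 50.1 L, T = 694 K.
Step 2 — Isochoric: V stays 50.1 L; P/T = const ⇒ T₂ = 781 K, P₂ = 223 kPa.
W = 0 (no volume change).
ΔU = nCvΔT = 1.72×25.2×(781−694) = 3770 J.
Q = ΔU = 3770 J.
Net over both steps: W = 1630 J, Q = 10300 J, ΔU = 8710 J.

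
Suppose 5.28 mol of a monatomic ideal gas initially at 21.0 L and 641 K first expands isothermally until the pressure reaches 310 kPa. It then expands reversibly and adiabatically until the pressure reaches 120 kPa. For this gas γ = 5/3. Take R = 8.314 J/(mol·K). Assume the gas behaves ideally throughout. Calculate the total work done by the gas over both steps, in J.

54500 J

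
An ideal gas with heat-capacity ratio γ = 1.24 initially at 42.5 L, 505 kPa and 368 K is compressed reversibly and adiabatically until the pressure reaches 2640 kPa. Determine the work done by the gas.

-33700 J

n = P₁V₁/(RT₁) = 505×42.5/(8.314×368) = 7.01 mol.
Adiabatic: T₂/T₁ = (P₂/P₁)^((γ−1)/γ) ⇒ T₂ = 368×(5.23)^0.194 = 507 K; V₂ = 11.2 L.
ΔU = nCvΔT = 7.01×34.6×(507−368) = 33700 J.
Q = 0 for an adiabatic process, so W = −ΔU = -33700 J.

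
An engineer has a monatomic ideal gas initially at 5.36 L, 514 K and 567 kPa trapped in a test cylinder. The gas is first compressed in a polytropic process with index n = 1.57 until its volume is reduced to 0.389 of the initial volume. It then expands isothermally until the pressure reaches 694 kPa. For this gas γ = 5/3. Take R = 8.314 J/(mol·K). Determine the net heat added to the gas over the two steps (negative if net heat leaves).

6110 J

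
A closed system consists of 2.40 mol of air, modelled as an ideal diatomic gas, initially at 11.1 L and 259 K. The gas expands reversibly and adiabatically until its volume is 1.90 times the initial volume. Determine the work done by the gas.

2930 J

P₁ = nRT₁/V₁ = 2.40×8.314×259/11.1 = 466 kPa.
Adiabatic: TV^(γ−1) = const ⇒ T₂ = 259×(0.526)^0.400 = 200 K; PV^γ = const ⇒ P₂ = 190 kPa.
ΔU = nCvΔT = 2.40×20.8×(200−259) = -2930 J.
Q = 0 for an adiabatic process, so W = −ΔU = 2930 J.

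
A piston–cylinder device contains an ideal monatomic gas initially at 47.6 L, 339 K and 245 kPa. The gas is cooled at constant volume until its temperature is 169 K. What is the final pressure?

122 kPa

Isochoric: V stays 47.6 L; P/T = const ⇒ T₂ = 169 K, P₂ = 122 kPa.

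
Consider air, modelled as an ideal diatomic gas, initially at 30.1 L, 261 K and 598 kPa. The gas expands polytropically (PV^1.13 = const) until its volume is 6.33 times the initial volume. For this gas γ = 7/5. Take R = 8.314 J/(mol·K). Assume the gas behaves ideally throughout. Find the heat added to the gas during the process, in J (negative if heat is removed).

n = P₁V₁/(RT₁) = 598×30.1/(8.314×261) = 8.30 mol.
Polytropic n=1.13: T₂ = T₁(V₁/V₂)^(n−1) = 261×(0.158)^0.13 = 205 K; P₂ = P₁(V₁/V₂)^n = 74.3 kPa.
W = (P₁V₁−P₂V₂)/(n−1) = (598×30.1−74.3×191)/0.13 = 29500 J.
ΔU = nCvΔT = 8.30×20.8×(205−261) = -9600 J.
Q = ΔU + W = 19900 J.

19900 J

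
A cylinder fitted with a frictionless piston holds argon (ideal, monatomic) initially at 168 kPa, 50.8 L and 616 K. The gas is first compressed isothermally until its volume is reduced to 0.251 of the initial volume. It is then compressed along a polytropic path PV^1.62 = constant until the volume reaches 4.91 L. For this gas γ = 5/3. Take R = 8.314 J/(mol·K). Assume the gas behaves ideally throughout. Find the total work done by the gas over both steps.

n = P₁V₁/(RT₁) = 168×50.8/(8.314×616) = 1.67 mol.
Step 1 — Isothermal: T stays 616 K; PV = const ⇒ V₂ = 12.8 L, P₂ = 669 kPa.
ΔU = 0 (ideal gas, T constant).
W = nRT ln(V₂/V₁) = 1.67×8.314×616×ln(0.251) = -11800 J.
Q = ΔU + W = -11800 J.
State after step 1: P = 669 kPa, V = 12.8 L, T = 616 K.
Step 2 — Polytropic n=1.62: T₂ = T₁(V₁/V₂)^(n−1) = 616×(2.60)^0.62 = 1110 K; P₂ = P₁(V₁/V₂)^n = 3140 kPa.
W = (P₁V₁−P₂V₂)/(n−1) = (669×12.8−3140×4.91)/0.62 = -11100 J.
ΔU = nCvΔT = 1.67×12.5×(1110−616) = 10300 J.
Q = ΔU + W = -778 J.
Net over both steps: W = -22900 J, Q = -12600 J, ΔU = 10300 J.

-22900 J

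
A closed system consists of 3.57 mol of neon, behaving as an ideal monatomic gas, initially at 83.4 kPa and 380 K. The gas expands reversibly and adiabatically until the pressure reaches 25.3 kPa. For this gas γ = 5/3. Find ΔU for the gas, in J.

-6420 J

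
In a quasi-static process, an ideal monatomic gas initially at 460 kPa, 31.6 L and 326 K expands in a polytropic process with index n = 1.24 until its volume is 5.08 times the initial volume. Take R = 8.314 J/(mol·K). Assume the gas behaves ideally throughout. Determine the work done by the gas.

19600 J

n = P₁V₁/(RT₁) = 460×31.6/(8.314×326) = 5.36 mol.
Polytropic n=1.24: T₂ = T₁(V₁/V₂)^(n−1) = 326×(0.197)^0.24 = 221 K; P₂ = P₁(V₁/V₂)^n = 61.3 kPa.
W = (P₁V₁−P₂V₂)/(n−1) = (460×31.6−61.3×161)/0.24 = 19600 J.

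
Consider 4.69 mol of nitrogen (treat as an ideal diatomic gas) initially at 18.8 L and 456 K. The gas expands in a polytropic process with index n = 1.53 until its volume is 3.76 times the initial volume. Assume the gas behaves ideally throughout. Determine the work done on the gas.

P₁ = nRT₁/V₁ = 4.69×8.314×456/18.8 = 946 kPa.
Polytropic n=1.53: T₂ = T₁(V₁/V₂)^(n−1) = 456×(0.266)^0.53 = 226 K; P₂ = P₁(V₁/V₂)^n = 125 kPa.
W = (P₁V₁−P₂V₂)/(n−1) = (946×18.8−125×70.7)/0.53 = 16900 J.
Work done on the gas = −W_by = -16900 J.

-16900 J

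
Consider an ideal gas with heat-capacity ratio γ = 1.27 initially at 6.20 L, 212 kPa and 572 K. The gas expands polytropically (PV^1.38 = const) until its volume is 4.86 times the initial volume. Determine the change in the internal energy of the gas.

n = P₁V₁/(RT₁) = 212×6.20/(8.314×572) = 0.276 mol.
Polytropic n=1.38: T₂ = T₁(V₁/V₂)^(n−1) = 572×(0.206)^0.38 = 314 K; P₂ = P₁(V₁/V₂)^n = 23.9 kPa.
For an ideal gas ΔU = nCvΔT with Cv = R/(γ−1) = 30.8 J/(mol·K).
ΔU = 0.276×30.8×(314−572) = -2200 J.

-2200 J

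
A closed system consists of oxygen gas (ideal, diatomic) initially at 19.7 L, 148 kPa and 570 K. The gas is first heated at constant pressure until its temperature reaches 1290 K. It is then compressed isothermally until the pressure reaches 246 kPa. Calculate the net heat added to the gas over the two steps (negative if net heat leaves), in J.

n = P₁V₁/(RT₁) = 148×19.7/(8.314×570) = 0.615 mol.
Step 1 — Isobaric: P stays 148 kPa; V/T = const ⇒ T₂ = 1290 K, V₂ = 44.6 L.
W = PΔV = 148×(44.6−19.7) kPa·L = 3680 J.
ΔU = nCvΔT = 0.615×20.8×(1290−570) = 9210 J.
Q = ΔU + W = nCpΔT = 12900 J.
State after step 1: P = 148 kPa, V = 44.6 L, T = 1290 K.
Step 2 — Isothermal: T stays 1290 K; PV = const ⇒ V₂ = 26.8 L, P₂ = 246 kPa.
ΔU = 0 (ideal gas, T constant).
W = nRT ln(V₂/V₁) = 0.615×8.314×1290×ln(0.602) = -3350 J.
Q = ΔU + W = -3350 J.
Net over both steps: W = 330 J, Q = 9540 J, ΔU = 9210 J.

9540 J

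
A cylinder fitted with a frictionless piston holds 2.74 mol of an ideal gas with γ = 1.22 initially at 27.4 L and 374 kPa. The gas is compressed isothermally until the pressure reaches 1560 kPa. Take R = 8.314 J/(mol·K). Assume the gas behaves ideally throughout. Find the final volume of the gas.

T₁ = P₁V₁/(nR) = 374×27.4/(2.74×8.314) = 450 K.
Isothermal: T stays 450 K; PV = const ⇒ V₂ = 6.57 L, P₂ = 1560 kPa.

6.57 L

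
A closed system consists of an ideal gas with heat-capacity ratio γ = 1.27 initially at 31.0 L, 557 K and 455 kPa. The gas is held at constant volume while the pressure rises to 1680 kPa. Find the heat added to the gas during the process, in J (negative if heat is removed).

n = P₁V₁/(RT₁) = 455×31.0/(8.314×557) = 3.05 mol.
Isochoric: V stays 31.0 L; P/T = const ⇒ T₂ = 2060 K, P₂ = 1680 kPa.
W = 0 (no volume change).
ΔU = nCvΔT = 3.05×30.8×(2060−557) = 141000 J.
Q = ΔU = 141000 J.

141000 J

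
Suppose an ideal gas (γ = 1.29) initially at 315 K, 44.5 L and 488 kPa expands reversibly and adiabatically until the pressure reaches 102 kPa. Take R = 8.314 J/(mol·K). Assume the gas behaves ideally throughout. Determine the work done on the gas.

-22200 J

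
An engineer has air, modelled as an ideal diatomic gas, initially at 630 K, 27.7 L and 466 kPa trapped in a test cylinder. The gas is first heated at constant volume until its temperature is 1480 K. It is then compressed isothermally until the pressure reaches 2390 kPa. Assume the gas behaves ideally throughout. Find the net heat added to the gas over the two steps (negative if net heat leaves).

n = P₁V₁/(RT₁) = 466×27.7/(8.314×630) = 2.46 mol.
Step 1 — Isochoric: V stays 27.7 L; P/T = const ⇒ T₂ = 1480 K, P₂ = 1090 kPa.
W = 0 (no volume change).
ΔU = nCvΔT = 2.46×20.8×(1480−630) = 43500 J.
Q = ΔU = 43500 J.
State after step 1: P = 1090 kPa, V = 27.7 L, T = 1480 K.
Step 2 — Isothermal: T stays 1480 K; PV = const ⇒ V₂ = 12.7 L, P₂ = 2390 kPa.
ΔU = 0 (ideal gas, T constant).
W = nRT ln(V₂/V₁) = 2.46×8.314×1480×ln(0.458) = -23700 J.
Q = ΔU + W = -23700 J.
Net over both steps: W = -23700 J, Q = 19900 J, ΔU = 43500 J.

19900 J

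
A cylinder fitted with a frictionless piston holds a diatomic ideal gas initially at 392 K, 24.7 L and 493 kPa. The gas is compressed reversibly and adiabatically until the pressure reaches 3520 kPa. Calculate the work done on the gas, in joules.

n = P₁V₁/(RT₁) = 493×24.7/(8.314×392) = 3.74 mol.
Adiabatic: T₂/T₁ = (P₂/P₁)^((γ−1)/γ) ⇒ T₂ = 392×(7.14)^0.286 = 687 K; V₂ = 6.07 L.
ΔU = nCvΔT = 3.74×20.8×(687−392) = 22900 J.
Q = 0 for an adiabatic process, so W = −ΔU = -22900 J.
Work done on the gas = −W_by = 22900 J.

22900 J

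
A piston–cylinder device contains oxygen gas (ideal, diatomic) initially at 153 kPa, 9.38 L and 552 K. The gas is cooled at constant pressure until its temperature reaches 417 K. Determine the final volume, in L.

Isobaric: P stays 153 kPa; V/T = const ⇒ T₂ = 417 K, V₂ = 7.09 L.

7.09 L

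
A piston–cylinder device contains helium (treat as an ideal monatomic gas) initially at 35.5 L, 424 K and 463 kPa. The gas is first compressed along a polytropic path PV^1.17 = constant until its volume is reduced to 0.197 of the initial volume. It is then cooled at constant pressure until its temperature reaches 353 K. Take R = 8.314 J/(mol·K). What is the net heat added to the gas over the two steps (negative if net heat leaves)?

-42900 J

n = P₁V₁/(RT₁) = 463×35.5/(8.314×424) = 4.66 mol.
Step 1 — Polytropic n=1.17: T₂ = T₁(V₁/V₂)^(n−1) = 424×(5.08)^0.17 = 559 K; P₂ = P₁(V₁/V₂)^n = 3100 kPa.
W = (P₁V₁−P₂V₂)/(n−1) = (463×35.5−3100×6.99)/0.17 = -30800 J.
ΔU = nCvΔT = 4.66×12.5×(559−424) = 7840 J.
Q = ΔU + W = -22900 J.
State after step 1: P = 3100 kPa, V = 6.99 L, T = 559 K.
Step 2 — Isobaric: P stays 3100 kPa; V/T = const ⇒ T₂ = 353 K, V₂ = 4.42 L.
W = PΔV = 3100×(4.42−6.99) kPa·L = -7980 J.
ΔU = nCvΔT = 4.66×12.5×(353−559) = -12000 J.
Q = ΔU + W = nCpΔT = -20000 J.
Net over both steps: W = -38700 J, Q = -42900 J, ΔU = -4130 J.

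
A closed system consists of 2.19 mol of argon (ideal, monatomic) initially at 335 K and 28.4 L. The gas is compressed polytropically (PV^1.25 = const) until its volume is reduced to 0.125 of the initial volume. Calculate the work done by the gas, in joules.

P₁ = nRT₁/V₁ = 2.19×8.314×335/28.4 = 215 kPa.
Polytropic n=1.25: T₂ = T₁(V₁/V₂)^(n−1) = 335×(8.00)^0.25 = 563 K; P₂ = P₁(V₁/V₂)^n = 2890 kPa.
W = (P₁V₁−P₂V₂)/(n−1) = (215×28.4−2890×3.55)/0.25 = -16600 J.

-16600 J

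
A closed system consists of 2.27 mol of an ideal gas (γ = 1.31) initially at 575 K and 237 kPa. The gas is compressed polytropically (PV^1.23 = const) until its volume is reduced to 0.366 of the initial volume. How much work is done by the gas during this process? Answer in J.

V₁ = nRT₁/P₁ = 2.27×8.314×575/237 = 45.8 L.
Polytropic n=1.23: T₂ = T₁(V₁/V₂)^(n−1) = 575×(2.73)^0.23 = 725 K; P₂ = P₁(V₁/V₂)^n = 816 kPa.
W = (P₁V₁−P₂V₂)/(n−1) = (237×45.8−816×16.8)/0.23 = -12300 J.

-12300 J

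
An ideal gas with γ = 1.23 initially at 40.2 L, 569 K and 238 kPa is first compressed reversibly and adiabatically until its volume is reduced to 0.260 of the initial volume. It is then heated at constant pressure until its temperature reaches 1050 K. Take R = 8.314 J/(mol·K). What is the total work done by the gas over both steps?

-10500 J

n = P₁V₁/(RT₁) = 238×40.2/(8.314×569) = 2.02 mol.
Step 1 — Adiabatic: TV^(γ−1) = const ⇒ T₂ = 569×(3.85)^0.230 = 776 K; PV^γ = const ⇒ P₂ = 1250 kPa.
ΔU = nCvΔT = 2.02×36.1×(776−569) = 15100 J.
Q = 0 for an adiabatic process, so W = −ΔU = -15100 J.
State after step 1: P = 1250 kPa, V = 10.5 L, T = 776 K.
Step 2 — Isobaric: P stays 1250 kPa; V/T = const ⇒ T₂ = 1050 K, V₂ = 14.1 L.
W = PΔV = 1250×(14.1−10.5) kPa·L = 4610 J.
ΔU = nCvΔT = 2.02×36.1×(1050−776) = 20100 J.
Q = ΔU + W = nCpΔT = 24700 J.
Net over both steps: W = -10500 J, Q = 24700 J, ΔU = 35200 J.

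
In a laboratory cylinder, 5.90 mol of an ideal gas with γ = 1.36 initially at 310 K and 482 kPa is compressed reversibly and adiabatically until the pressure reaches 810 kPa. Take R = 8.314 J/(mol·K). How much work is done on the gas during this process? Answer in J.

6220 J

V₁ = nRT₁/P₁ = 5.90×8.314×310/482 = 31.5 L.
Adiabatic: T₂/T₁ = (P₂/P₁)^((γ−1)/γ) ⇒ T₂ = 310×(1.68)^0.265 = 356 K; V₂ = 21.5 L.
ΔU = nCvΔT = 5.90×23.1×(356−310) = 6220 J.
Q = 0 for an adiabatic process, so W = −ΔU = -6220 J.
Work done on the gas = −W_by = 6220 J.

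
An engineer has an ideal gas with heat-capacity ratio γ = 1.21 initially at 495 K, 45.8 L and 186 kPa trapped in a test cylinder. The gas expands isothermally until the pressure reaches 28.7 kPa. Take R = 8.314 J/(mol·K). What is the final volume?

297 L

Isothermal: T stays 495 K; PV = const ⇒ V₂ = 297 L, P₂ = 28.7 kPa.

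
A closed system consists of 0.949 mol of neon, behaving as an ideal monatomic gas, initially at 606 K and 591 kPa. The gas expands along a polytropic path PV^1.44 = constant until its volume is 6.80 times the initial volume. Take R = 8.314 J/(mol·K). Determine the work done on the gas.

-6190 J

V₁ = nRT₁/P₁ = 0.949×8.314×606/591 = 8.09 L.
Polytropic n=1.44: T₂ = T₁(V₁/V₂)^(n−1) = 606×(0.147)^0.44 = 261 K; P₂ = P₁(V₁/V₂)^n = 37.4 kPa.
W = (P₁V₁−P₂V₂)/(n−1) = (591×8.09−37.4×55.0)/0.44 = 6190 J.
Work done on the gas = −W_by = -6190 J.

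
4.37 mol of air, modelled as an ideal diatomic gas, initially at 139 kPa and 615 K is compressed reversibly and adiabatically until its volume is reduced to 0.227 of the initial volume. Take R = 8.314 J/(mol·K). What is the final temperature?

1110 K

V₁ = nRT₁/P₁ = 4.37×8.314×615/139 = 161 L.
Adiabatic: TV^(γ−1) = const ⇒ T₂ = 615×(4.41)^0.400 = 1110 K; PV^γ = const ⇒ P₂ = 1110 kPa.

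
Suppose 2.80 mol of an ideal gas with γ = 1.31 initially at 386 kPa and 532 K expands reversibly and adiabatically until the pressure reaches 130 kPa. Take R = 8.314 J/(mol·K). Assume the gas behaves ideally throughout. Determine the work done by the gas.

V₁ = nRT₁/P₁ = 2.80×8.314×532/386 = 32.1 L.
Adiabatic: T₂/T₁ = (P₂/P₁)^((γ−1)/γ) ⇒ T₂ = 532×(0.337)^0.237 = 411 K; V₂ = 73.6 L.
ΔU = nCvΔT = 2.80×26.8×(411−532) = -9070 J.
Q = 0 for an adiabatic process, so W = −ΔU = 9070 J.

9070 J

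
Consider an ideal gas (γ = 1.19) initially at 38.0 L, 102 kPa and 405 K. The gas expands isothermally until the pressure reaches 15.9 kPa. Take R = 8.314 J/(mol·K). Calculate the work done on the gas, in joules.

n = P₁V₁/(RT₁) = 102×38.0/(8.314×405) = 1.15 mol.
Isothermal: T stays 405 K; PV = const ⇒ V₂ = 244 L, P₂ = 15.9 kPa.
W = nRT ln(V₂/V₁) = 1.15×8.314×405×ln(6.42) = 7200 J.
Work done on the gas = −W_by = -7200 J.

-7200 J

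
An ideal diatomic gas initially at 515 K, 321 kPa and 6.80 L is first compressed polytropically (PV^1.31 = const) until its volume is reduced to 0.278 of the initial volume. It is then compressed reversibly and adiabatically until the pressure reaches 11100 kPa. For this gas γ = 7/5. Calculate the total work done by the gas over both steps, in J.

-9150 J

n = P₁V₁/(RT₁) = 321×6.80/(8.314×515) = 0.510 mol.
Step 1 — Polytropic n=1.31: T₂ = T₁(V₁/V₂)^(n−1) = 515×(3.60)^0.31 = 766 K; P₂ = P₁(V₁/V₂)^n = 1720 kPa.
W = (P₁V₁−P₂V₂)/(n−1) = (321×6.80−1720×1.89)/0.31 = -3430 J.
ΔU = nCvΔT = 0.510×20.8×(766−515) = 2660 J.
Q = ΔU + W = -772 J.
State after step 1: P = 1720 kPa, V = 1.89 L, T = 766 K.
Step 2 — Adiabatic: T₂/T₁ = (P₂/P₁)^((γ−1)/γ) ⇒ T₂ = 766×(6.46)^0.286 = 1310 K; V₂ = 0.498 L.
ΔU = nCvΔT = 0.510×20.8×(1310−766) = 5720 J.
Q = 0 for an adiabatic process, so W = −ΔU = -5720 J.
Net over both steps: W = -9150 J, Q = -772 J, ΔU = 8370 J.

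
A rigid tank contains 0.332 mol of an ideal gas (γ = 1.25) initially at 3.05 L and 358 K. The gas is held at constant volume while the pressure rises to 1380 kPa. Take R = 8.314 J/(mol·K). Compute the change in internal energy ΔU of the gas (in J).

P₁ = nRT₁/V₁ = 0.332×8.314×358/3.05 = 324 kPa.
Isochoric: V stays 3.05 L; P/T = const ⇒ T₂ = 1520 K, P₂ = 1380 kPa.
For an ideal gas ΔU = nCvΔT with Cv = R/(γ−1) = 33.3 J/(mol·K).
ΔU = 0.332×33.3×(1520−358) = 12900 J.

12900 J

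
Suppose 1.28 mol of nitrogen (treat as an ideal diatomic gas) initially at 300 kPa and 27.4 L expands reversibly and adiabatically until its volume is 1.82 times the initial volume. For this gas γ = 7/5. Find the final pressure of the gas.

T₁ = P₁V₁/(nR) = 300×27.4/(1.28×8.314) = 772 K.
Adiabatic: TV^(γ−1) = const ⇒ T₂ = 772×(0.549)^0.400 = 608 K; PV^γ = const ⇒ P₂ = 130 kPa.

130 kPa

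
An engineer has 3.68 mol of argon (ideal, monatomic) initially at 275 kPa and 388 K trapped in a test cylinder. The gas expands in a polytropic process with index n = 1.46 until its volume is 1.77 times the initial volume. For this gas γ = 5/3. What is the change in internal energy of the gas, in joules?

V₁ = nRT₁/P₁ = 3.68×8.314×388/275 = 43.2 L.
Polytropic n=1.46: T₂ = T₁(V₁/V₂)^(n−1) = 388×(0.565)^0.46 = 298 K; P₂ = P₁(V₁/V₂)^n = 119 kPa.
For an ideal gas ΔU = nCvΔT with Cv = (3/2)R = 12.5 J/(mol·K).
ΔU = 3.68×12.5×(298−388) = -4110 J.

-4110 J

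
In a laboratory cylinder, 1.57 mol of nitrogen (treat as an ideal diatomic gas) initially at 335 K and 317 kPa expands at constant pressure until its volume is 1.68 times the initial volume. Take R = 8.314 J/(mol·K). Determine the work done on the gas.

V₁ = nRT₁/P₁ = 1.57×8.314×335/317 = 13.8 L.
Isobaric: P stays 317 kPa; V/T = const ⇒ T₂ = 563 K, V₂ = 23.2 L.
W = PΔV = 317×(23.2−13.8) kPa·L = 2970 J.
Work done on the gas = −W_by = -2970 J.

-2970 J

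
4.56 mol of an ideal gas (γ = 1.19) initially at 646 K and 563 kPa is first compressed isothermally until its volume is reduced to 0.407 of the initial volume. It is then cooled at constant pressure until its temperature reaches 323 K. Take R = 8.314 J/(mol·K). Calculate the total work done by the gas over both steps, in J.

-34300 J

V₁ = nRT₁/P₁ = 4.56×8.314×646/563 = 43.5 L.
Step 1 — Isothermal: T stays 646 K; PV = const ⇒ V₂ = 17.7 L, P₂ = 1380 kPa.
ΔU = 0 (ideal gas, T constant).
W = nRT ln(V₂/V₁) = 4.56×8.314×646×ln(0.407) = -22000 J.
Q = ΔU + W = -22000 J.
State after step 1: P = 1380 kPa, V = 17.7 L, T = 646 K.
Step 2 — Isobaric: P stays 1380 kPa; V/T = const ⇒ T₂ = 323 K, V₂ = 8.85 L.
W = PΔV = 1380×(8.85−17.7) kPa·L = -12200 J.
ΔU = nCvΔT = 4.56×43.8×(323−646) = -64500 J.
Q = ΔU + W = nCpΔT = -76700 J.
Net over both steps: W = -34300 J, Q = -98700 J, ΔU = -64500 J.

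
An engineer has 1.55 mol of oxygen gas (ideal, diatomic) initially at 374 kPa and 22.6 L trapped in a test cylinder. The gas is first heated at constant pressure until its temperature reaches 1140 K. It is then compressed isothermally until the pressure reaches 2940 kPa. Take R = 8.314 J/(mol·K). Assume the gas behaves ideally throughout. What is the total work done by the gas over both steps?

-24100 J

T₁ = P₁V₁/(nR) = 374×22.6/(1.55×8.314) = 656 K.
Step 1 — Isobaric: P stays 374 kPa; V/T = const ⇒ T₂ = 1140 K, V₂ = 39.3 L.
W = PΔV = 374×(39.3−22.6) kPa·L = 6240 J.
ΔU = nCvΔT = 1.55×20.8×(1140−656) = 15600 J.
Q = ΔU + W = nCpΔT = 21800 J.
State after step 1: P = 374 kPa, V = 39.3 L, T = 1140 K.
Step 2 — Isothermal: T stays 1140 K; PV = const ⇒ V₂ = 5.00 L, P₂ = 2940 kPa.
ΔU = 0 (ideal gas, T constant).
W = nRT ln(V₂/V₁) = 1.55×8.314×1140×ln(0.127) = -30300 J.
Q = ΔU + W = -30300 J.
Net over both steps: W = -24100 J, Q = -8460 J, ΔU = 15600 J.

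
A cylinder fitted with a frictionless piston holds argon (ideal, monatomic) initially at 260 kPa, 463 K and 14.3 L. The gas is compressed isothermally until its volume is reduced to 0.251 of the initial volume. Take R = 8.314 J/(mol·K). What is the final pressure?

1040 kPa

Isothermal: T stays 463 K; PV = const ⇒ V₂ = 3.59 L, P₂ = 1040 kPa.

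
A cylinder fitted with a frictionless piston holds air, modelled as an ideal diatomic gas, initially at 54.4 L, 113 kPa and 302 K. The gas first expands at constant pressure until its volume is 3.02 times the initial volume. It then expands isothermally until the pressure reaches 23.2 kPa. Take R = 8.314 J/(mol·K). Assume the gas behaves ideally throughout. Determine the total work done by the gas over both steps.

41800 J

n = P₁V₁/(RT₁) = 113×54.4/(8.314×302) = 2.45 mol.
Step 1 — Isobaric: P stays 113 kPa; V/T = const ⇒ T₂ = 912 K, V₂ = 164 L.
W = PΔV = 113×(164−54.4) kPa·L = 12400 J.
ΔU = nCvΔT = 2.45×20.8×(912−302) = 31000 J.
Q = ΔU + W = nCpΔT = 43500 J.
State after step 1: P = 113 kPa, V = 164 L, T = 912 K.
Step 2 — Isothermal: T stays 912 K; PV = const ⇒ V₂ = 800 L, P₂ = 23.2 kPa.
ΔU = 0 (ideal gas, T constant).
W = nRT ln(V₂/V₁) = 2.45×8.314×912×ln(4.87) = 29400 J.
Q = ΔU + W = 29400 J.
Net over both steps: W = 41800 J, Q = 72900 J, ΔU = 31000 J.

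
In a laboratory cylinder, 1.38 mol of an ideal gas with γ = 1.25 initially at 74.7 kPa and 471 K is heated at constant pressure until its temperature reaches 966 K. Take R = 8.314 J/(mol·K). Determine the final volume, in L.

148 L

V₁ = nRT₁/P₁ = 1.38×8.314×471/74.7 = 72.3 L.
Isobaric: P stays 74.7 kPa; V/T = const ⇒ T₂ = 966 K, V₂ = 148 L.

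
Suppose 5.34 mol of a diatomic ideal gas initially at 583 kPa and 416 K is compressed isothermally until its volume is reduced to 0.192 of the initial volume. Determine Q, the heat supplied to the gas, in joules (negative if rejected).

-30500 J

V₁ = nRT₁/P₁ = 5.34×8.314×416/583 = 31.7 L.
Isothermal: T stays 416 K; PV = const ⇒ V₂ = 6.08 L, P₂ = 3040 kPa.
ΔU = 0 (ideal gas, T constant).
W = nRT ln(V₂/V₁) = 5.34×8.314×416×ln(0.192) = -30500 J.
Q = ΔU + W = -30500 J.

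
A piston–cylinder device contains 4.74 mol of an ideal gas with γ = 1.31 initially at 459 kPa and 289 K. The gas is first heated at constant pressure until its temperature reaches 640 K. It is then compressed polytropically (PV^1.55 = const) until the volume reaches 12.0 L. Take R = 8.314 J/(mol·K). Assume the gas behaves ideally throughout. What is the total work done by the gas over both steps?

V₁ = nRT₁/P₁ = 4.74×8.314×289/459 = 24.8 L.
Step 1 — Isobaric: P stays 459 kPa; V/T = const ⇒ T₂ = 640 K, V₂ = 54.9 L.
W = PΔV = 459×(54.9−24.8) kPa·L = 13800 J.
ΔU = nCvΔT = 4.74×26.8×(640−289) = 44600 J.
Q = ΔU + W = nCpΔT = 58500 J.
State after step 1: P = 459 kPa, V = 54.9 L, T = 640 K.
Step 2 — Polytropic n=1.55: T₂ = T₁(V₁/V₂)^(n−1) = 640×(4.58)^0.55 = 1480 K; P₂ = P₁(V₁/V₂)^n = 4850 kPa.
W = (P₁V₁−P₂V₂)/(n−1) = (459×54.9−4850×12.0)/0.55 = -60000 J.
ΔU = nCvΔT = 4.74×26.8×(1480−640) = 107000 J.
Q = ΔU + W = 46500 J.
Net over both steps: W = -46200 J, Q = 105000 J, ΔU = 151000 J.

-46200 J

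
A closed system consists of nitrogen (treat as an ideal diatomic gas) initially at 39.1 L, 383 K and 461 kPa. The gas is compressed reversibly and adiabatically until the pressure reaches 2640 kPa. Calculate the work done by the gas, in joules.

-29100 J

n = P₁V₁/(RT₁) = 461×39.1/(8.314×383) = 5.66 mol.
Adiabatic: T₂/T₁ = (P₂/P₁)^((γ−1)/γ) ⇒ T₂ = 383×(5.73)^0.286 = 631 K; V₂ = 11.2 L.
ΔU = nCvΔT = 5.66×20.8×(631−383) = 29100 J.
Q = 0 for an adiabatic process, so W = −ΔU = -29100 J.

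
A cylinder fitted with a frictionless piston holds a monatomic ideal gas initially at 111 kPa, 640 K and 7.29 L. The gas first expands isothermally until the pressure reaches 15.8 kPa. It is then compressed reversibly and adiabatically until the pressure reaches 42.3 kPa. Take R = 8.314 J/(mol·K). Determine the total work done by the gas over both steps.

992 J

n = P₁V₁/(RT₁) = 111×7.29/(8.314×640) = 0.152 mol.
Step 1 — Isothermal: T stays 640 K; PV = const ⇒ V₂ = 51.2 L, P₂ = 15.8 kPa.
ΔU = 0 (ideal gas, T constant).
W = nRT ln(V₂/V₁) = 0.152×8.314×640×ln(7.03) = 1580 J.
Q = ΔU + W = 1580 J.
State after step 1: P = 15.8 kPa, V = 51.2 L, T = 640 K.
Step 2 — Adiabatic: T₂/T₁ = (P₂/P₁)^((γ−1)/γ) ⇒ T₂ = 640×(2.68)^0.400 = 949 K; V₂ = 28.4 L.
ΔU = nCvΔT = 0.152×12.5×(949−640) = 586 J.
Q = 0 for an adiabatic process, so W = −ΔU = -586 J.
Net over both steps: W = 992 J, Q = 1580 J, ΔU = 586 J.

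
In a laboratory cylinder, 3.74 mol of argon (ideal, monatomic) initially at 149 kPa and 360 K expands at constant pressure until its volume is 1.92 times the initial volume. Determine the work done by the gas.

V₁ = nRT₁/P₁ = 3.74×8.314×360/149 = 75.1 L.
Isobaric: P stays 149 kPa; V/T = const ⇒ T₂ = 691 K, V₂ = 144 L.
W = PΔV = 149×(144−75.1) kPa·L = 10300 J.

10300 J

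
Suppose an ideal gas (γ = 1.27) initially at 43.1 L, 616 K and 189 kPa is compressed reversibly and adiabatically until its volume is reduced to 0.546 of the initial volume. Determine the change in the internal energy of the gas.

5350 J

n = P₁V₁/(RT₁) = 189×43.1/(8.314×616) = 1.59 mol.
Adiabatic: TV^(γ−1) = const ⇒ T₂ = 616×(1.83)^0.270 = 725 K; PV^γ = const ⇒ P₂ = 408 kPa.
For an ideal gas ΔU = nCvΔT with Cv = R/(γ−1) = 30.8 J/(mol·K).
ΔU = 1.59×30.8×(725−616) = 5350 J.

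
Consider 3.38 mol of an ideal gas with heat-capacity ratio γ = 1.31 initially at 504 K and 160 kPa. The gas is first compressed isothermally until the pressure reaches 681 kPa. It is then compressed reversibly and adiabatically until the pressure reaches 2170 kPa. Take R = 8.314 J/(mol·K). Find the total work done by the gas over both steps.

V₁ = nRT₁/P₁ = 3.38×8.314×504/160 = 88.5 L.
Step 1 — Isothermal: T stays 504 K; PV = const ⇒ V₂ = 20.8 L, P₂ = 681 kPa.
ΔU = 0 (ideal gas, T constant).
W = nRT ln(V₂/V₁) = 3.38×8.314×504×ln(0.235) = -20500 J.
Q = ΔU + W = -20500 J.
State after step 1: P = 681 kPa, V = 20.8 L, T = 504 K.
Step 2 — Adiabatic: T₂/T₁ = (P₂/P₁)^((γ−1)/γ) ⇒ T₂ = 504×(3.19)^0.237 = 663 K; V₂ = 8.59 L.
ΔU = nCvΔT = 3.38×26.8×(663−504) = 14400 J.
Q = 0 for an adiabatic process, so W = −ΔU = -14400 J.
Net over both steps: W = -34900 J, Q = -20500 J, ΔU = 14400 J.

-34900 J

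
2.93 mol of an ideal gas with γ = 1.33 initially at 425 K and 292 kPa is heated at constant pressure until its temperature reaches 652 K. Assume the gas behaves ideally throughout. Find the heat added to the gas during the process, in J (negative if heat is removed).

V₁ = nRT₁/P₁ = 2.93×8.314×425/292 = 35.5 L.
Isobaric: P stays 292 kPa; V/T = const ⇒ T₂ = 652 K, V₂ = 54.4 L.
W = PΔV = 292×(54.4−35.5) kPa·L = 5530 J.
ΔU = nCvΔT = 2.93×25.2×(652−425) = 16800 J.
Q = ΔU + W = nCpΔT = 22300 J.

22300 J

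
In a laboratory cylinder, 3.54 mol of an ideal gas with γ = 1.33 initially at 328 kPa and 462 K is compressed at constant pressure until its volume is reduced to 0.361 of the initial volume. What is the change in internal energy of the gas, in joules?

V₁ = nRT₁/P₁ = 3.54×8.314×462/328 = 41.5 L.
Isobaric: P stays 328 kPa; V/T = const ⇒ T₂ = 167 K, V₂ = 15.0 L.
For an ideal gas ΔU = nCvΔT with Cv = R/(γ−1) = 25.2 J/(mol·K).
ΔU = 3.54×25.2×(167−462) = -26300 J.

-26300 J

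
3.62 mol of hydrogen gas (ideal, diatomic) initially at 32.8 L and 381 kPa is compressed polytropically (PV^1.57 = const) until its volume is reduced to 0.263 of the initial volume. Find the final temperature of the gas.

889 K

T₁ = P₁V₁/(nR) = 381×32.8/(3.62×8.314) = 415 K.
Polytropic n=1.57: T₂ = T₁(V₁/V₂)^(n−1) = 415×(3.80)^0.57 = 889 K; P₂ = P₁(V₁/V₂)^n = 3100 kPa.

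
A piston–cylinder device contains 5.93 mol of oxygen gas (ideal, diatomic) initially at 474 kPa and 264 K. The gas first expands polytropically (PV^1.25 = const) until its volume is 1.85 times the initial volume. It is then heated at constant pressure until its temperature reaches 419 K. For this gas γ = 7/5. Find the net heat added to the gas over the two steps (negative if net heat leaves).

V₁ = nRT₁/P₁ = 5.93×8.314×264/474 = 27.5 L.
Step 1 — Polytropic n=1.25: T₂ = T₁(V₁/V₂)^(n−1) = 264×(0.541)^0.25 = 226 K; P₂ = P₁(V₁/V₂)^n = 220 kPa.
W = (P₁V₁−P₂V₂)/(n−1) = (474×27.5−220×50.8)/0.25 = 7420 J.
ΔU = nCvΔT = 5.93×20.8×(226−264) = -4640 J.
Q = ΔU + W = 2780 J.
State after step 1: P = 220 kPa, V = 50.8 L, T = 226 K.
Step 2 — Isobaric: P stays 220 kPa; V/T = const ⇒ T₂ = 419 K, V₂ = 94.0 L.
W = PΔV = 220×(94.0−50.8) kPa·L = 9500 J.
ΔU = nCvΔT = 5.93×20.8×(419−226) = 23700 J.
Q = ΔU + W = nCpΔT = 33200 J.
Net over both steps: W = 16900 J, Q = 36000 J, ΔU = 19100 J.

36000 J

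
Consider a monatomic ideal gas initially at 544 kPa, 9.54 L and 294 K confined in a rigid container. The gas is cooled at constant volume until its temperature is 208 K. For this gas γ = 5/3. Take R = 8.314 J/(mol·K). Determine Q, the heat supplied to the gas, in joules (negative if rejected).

-2280 J

n = P₁V₁/(RT₁) = 544×9.54/(8.314×294) = 2.12 mol.
Isochoric: V stays 9.54 L; P/T = const ⇒ T₂ = 208 K, P₂ = 385 kPa.
W = 0 (no volume change).
ΔU = nCvΔT = 2.12×12.5×(208−294) = -2280 J.
Q = ΔU = -2280 J.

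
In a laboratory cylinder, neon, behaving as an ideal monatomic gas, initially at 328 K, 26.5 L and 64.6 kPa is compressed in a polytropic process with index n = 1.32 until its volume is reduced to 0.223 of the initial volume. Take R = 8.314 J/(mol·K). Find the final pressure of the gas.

Polytropic n=1.32: T₂ = T₁(V₁/V₂)^(n−1) = 328×(4.48)^0.32 = 530 K; P₂ = P₁(V₁/V₂)^n = 468 kPa.

468 kPa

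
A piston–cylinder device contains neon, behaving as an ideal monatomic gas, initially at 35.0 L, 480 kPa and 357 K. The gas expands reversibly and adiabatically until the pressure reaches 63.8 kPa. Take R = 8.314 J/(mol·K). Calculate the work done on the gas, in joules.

n = P₁V₁/(RT₁) = 480×35.0/(8.314×357) = 5.66 mol.
Adiabatic: T₂/T₁ = (P₂/P₁)^((γ−1)/γ) ⇒ T₂ = 357×(0.133)^0.400 = 159 K; V₂ = 117 L.
ΔU = nCvΔT = 5.66×12.5×(159−357) = -14000 J.
Q = 0 for an adiabatic process, so W = −ΔU = 14000 J.
Work done on the gas = −W_by = -14000 J.

-14000 J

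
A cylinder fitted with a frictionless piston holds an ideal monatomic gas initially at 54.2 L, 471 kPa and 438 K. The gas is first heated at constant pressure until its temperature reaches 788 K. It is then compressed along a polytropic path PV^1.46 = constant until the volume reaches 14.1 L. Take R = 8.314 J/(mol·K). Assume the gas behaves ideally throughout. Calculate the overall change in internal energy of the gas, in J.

129000 J

n = P₁V₁/(RT₁) = 471×54.2/(8.314×438) = 7.01 mol.
Step 1 — Isobaric: P stays 471 kPa; V/T = const ⇒ T₂ = 788 K, V₂ = 97.5 L.
W = PΔV = 471×(97.5−54.2) kPa·L = 20400 J.
ΔU = nCvΔT = 7.01×12.5×(788−438) = 30600 J.
Q = ΔU + W = nCpΔT = 51000 J.
State after step 1: P = 471 kPa, V = 97.5 L, T = 788 K.
Step 2 — Polytropic n=1.46: T₂ = T₁(V₁/V₂)^(n−1) = 788×(6.92)^0.46 = 1920 K; P₂ = P₁(V₁/V₂)^n = 7930 kPa.
W = (P₁V₁−P₂V₂)/(n−1) = (471×97.5−7930×14.1)/0.46 = -143000 J.
ΔU = nCvΔT = 7.01×12.5×(1920−788) = 98800 J.
Q = ΔU + W = -44400 J.
Net over both steps: W = -123000 J, Q = 6610 J, ΔU = 129000 J.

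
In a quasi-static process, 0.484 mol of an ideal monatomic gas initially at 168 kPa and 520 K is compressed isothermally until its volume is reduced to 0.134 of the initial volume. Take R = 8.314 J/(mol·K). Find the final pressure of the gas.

1250 kPa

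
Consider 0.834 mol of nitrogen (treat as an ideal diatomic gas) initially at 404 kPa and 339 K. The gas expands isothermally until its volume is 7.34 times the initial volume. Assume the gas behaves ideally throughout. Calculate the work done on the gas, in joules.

V₁ = nRT₁/P₁ = 0.834×8.314×339/404 = 5.82 L.
Isothermal: T stays 339 K; PV = const ⇒ V₂ = 42.7 L, P₂ = 55.0 kPa.
W = nRT ln(V₂/V₁) = 0.834×8.314×339×ln(7.34) = 4690 J.
Work done on the gas = −W_by = -4690 J.

-4690 J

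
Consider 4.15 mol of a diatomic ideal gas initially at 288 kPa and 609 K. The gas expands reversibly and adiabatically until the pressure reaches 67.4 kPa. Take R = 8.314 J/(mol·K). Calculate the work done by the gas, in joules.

V₁ = nRT₁/P₁ = 4.15×8.314×609/288 = 73.0 L.
Adiabatic: T₂/T₁ = (P₂/P₁)^((γ−1)/γ) ⇒ T₂ = 609×(0.234)^0.286 = 402 K; V₂ = 206 L.
ΔU = nCvΔT = 4.15×20.8×(402−609) = -17800 J.
Q = 0 for an adiabatic process, so W = −ΔU = 17800 J.

17800 J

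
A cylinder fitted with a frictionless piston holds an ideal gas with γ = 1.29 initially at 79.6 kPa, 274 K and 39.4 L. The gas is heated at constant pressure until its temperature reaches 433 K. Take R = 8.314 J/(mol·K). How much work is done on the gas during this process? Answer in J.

n = P₁V₁/(RT₁) = 79.6×39.4/(8.314×274) = 1.38 mol.
Isobaric: P stays 79.6 kPa; V/T = const ⇒ T₂ = 433 K, V₂ = 62.3 L.
W = PΔV = 79.6×(62.3−39.4) kPa·L = 1820 J.
Work done on the gas = −W_by = -1820 J.

-1820 J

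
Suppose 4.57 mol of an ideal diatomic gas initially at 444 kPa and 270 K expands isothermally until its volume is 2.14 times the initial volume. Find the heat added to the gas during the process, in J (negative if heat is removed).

V₁ = nRT₁/P₁ = 4.57×8.314×270/444 = 23.1 L.
Isothermal: T stays 270 K; PV = const ⇒ V₂ = 49.4 L, P₂ = 207 kPa.
ΔU = 0 (ideal gas, T constant).
W = nRT ln(V₂/V₁) = 4.57×8.314×270×ln(2.14) = 7800 J.
Q = ΔU + W = 7800 J.

7800 J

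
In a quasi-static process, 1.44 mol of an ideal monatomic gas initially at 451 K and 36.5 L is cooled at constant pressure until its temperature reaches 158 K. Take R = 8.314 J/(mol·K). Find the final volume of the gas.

12.8 L

P₁ = nRT₁/V₁ = 1.44×8.314×451/36.5 = 148 kPa.
Isobaric: P stays 148 kPa; V/T = const ⇒ T₂ = 158 K, V₂ = 12.8 L.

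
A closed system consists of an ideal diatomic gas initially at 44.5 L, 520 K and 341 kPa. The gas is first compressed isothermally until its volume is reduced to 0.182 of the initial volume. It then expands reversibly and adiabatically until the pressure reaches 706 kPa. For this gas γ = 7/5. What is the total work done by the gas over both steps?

-16600 J

n = P₁V₁/(RT₁) = 341×44.5/(8.314×520) = 3.51 mol.
Step 1 — Isothermal: T stays 520 K; PV = const ⇒ V₂ = 8.10 L, P₂ = 1870 kPa.
ΔU = 0 (ideal gas, T constant).
W = nRT ln(V₂/V₁) = 3.51×8.314×520×ln(0.182) = -25900 J.
Q = ΔU + W = -25900 J.
State after step 1: P = 1870 kPa, V = 8.10 L, T = 520 K.
Step 2 — Adiabatic: T₂/T₁ = (P₂/P₁)^((γ−1)/γ) ⇒ T₂ = 520×(0.377)^0.286 = 393 K; V₂ = 16.3 L.
ΔU = nCvΔT = 3.51×20.8×(393−520) = -9230 J.
Q = 0 for an adiabatic process, so W = −ΔU = 9230 J.
Net over both steps: W = -16600 J, Q = -25900 J, ΔU = -9230 J.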